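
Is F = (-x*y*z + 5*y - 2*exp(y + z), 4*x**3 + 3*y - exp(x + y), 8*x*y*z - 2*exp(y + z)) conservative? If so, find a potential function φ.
No, ∇×F = (8*x*z - 2*exp(y + z), -x*y - 8*y*z - 2*exp(y + z), 12*x**2 + x*z - exp(x + y) + 2*exp(y + z) - 5) ≠ 0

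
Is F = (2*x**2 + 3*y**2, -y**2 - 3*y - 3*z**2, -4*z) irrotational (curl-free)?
No, ∇×F = (6*z, 0, -6*y)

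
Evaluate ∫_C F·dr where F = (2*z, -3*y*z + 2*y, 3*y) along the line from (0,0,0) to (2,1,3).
17/2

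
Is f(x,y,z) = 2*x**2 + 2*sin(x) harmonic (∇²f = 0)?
No, ∇²f = 4 - 2*sin(x)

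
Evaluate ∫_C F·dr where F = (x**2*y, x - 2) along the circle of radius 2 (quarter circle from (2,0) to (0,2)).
-4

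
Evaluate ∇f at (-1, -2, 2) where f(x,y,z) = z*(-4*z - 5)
(0, 0, -21)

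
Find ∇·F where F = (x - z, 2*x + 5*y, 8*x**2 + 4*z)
10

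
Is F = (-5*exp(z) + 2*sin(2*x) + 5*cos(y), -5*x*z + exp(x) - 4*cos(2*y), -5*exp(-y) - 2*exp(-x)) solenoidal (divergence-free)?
No, ∇·F = 8*sin(2*y) + 4*cos(2*x)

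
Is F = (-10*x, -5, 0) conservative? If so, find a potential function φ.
Yes, F is conservative. φ = -5*x**2 - 5*y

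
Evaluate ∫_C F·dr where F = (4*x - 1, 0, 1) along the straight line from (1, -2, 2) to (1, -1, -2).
-4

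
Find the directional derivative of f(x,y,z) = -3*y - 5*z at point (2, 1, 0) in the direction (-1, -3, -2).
19*sqrt(14)/14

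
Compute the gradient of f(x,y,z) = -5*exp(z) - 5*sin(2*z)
(0, 0, -5*exp(z) - 10*cos(2*z))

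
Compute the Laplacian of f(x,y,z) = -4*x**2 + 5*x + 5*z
-8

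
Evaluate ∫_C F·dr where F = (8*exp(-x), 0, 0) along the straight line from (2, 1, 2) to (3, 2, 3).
-(8 - 8*E)*exp(-3)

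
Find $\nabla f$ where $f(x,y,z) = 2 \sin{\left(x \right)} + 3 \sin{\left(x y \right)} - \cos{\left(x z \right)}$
(3*y*cos(x*y) + z*sin(x*z) + 2*cos(x), 3*x*cos(x*y), x*sin(x*z))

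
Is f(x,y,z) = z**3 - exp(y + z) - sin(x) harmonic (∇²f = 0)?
No, ∇²f = 6*z - 2*exp(y + z) + sin(x)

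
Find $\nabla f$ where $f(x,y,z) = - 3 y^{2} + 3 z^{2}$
(0, -6*y, 6*z)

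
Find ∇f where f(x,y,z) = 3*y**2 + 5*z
(0, 6*y, 5)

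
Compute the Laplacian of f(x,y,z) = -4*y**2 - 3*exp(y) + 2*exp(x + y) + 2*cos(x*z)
-2*x**2*cos(x*z) - 2*z**2*cos(x*z) - 3*exp(y) + 4*exp(x + y) - 8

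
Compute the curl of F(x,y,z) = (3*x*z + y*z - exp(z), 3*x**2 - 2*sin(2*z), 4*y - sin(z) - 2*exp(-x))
(8*cos(z)**2, 3*x + y - exp(z) - 2*exp(-x), 6*x - z)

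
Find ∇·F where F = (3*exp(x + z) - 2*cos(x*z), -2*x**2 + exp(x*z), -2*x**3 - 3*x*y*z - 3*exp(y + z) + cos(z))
-3*x*y + 2*z*sin(x*z) + 3*exp(x + z) - 3*exp(y + z) - sin(z)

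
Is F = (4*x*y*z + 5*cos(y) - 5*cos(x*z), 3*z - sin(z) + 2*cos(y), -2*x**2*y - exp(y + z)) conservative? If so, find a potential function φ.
No, ∇×F = (-2*x**2 - exp(y + z) + cos(z) - 3, x*(8*y + 5*sin(x*z)), -4*x*z + 5*sin(y)) ≠ 0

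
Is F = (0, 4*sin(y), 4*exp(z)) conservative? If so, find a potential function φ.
Yes, F is conservative. φ = 4*exp(z) - 4*cos(y)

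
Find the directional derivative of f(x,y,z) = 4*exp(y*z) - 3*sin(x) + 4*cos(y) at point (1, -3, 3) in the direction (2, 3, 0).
6*sqrt(13)*(-exp(9)*cos(1) + 6 + 2*exp(9)*sin(3))*exp(-9)/13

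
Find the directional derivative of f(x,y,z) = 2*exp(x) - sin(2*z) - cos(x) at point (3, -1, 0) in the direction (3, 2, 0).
3*sqrt(13)*(sin(3) + 2*exp(3))/13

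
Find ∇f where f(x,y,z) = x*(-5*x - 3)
(-10*x - 3, 0, 0)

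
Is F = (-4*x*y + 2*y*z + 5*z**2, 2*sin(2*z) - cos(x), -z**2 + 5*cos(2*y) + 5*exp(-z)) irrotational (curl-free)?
No, ∇×F = (-10*sin(2*y) - 4*cos(2*z), 2*y + 10*z, 4*x - 2*z + sin(x))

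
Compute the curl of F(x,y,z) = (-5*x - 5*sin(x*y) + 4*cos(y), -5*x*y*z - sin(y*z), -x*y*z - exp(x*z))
(5*x*y - x*z + y*cos(y*z), z*(y + exp(x*z)), 5*x*cos(x*y) - 5*y*z + 4*sin(y))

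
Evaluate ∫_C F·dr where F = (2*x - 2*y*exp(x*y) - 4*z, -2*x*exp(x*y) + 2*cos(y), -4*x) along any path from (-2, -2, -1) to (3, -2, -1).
-2*exp(-6) + 25 + 2*exp(4)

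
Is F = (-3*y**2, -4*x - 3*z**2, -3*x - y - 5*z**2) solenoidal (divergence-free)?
No, ∇·F = -10*z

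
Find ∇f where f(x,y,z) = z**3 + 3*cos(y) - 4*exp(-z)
(0, -3*sin(y), 3*z**2 + 4*exp(-z))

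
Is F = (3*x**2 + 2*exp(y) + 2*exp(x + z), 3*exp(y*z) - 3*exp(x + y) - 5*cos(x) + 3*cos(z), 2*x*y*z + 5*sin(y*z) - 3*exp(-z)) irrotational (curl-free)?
No, ∇×F = (2*x*z - 3*y*exp(y*z) + 5*z*cos(y*z) + 3*sin(z), -2*y*z + 2*exp(x + z), -2*exp(y) - 3*exp(x + y) + 5*sin(x))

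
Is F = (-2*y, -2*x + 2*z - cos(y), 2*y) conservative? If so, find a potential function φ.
Yes, F is conservative. φ = -2*x*y + 2*y*z - sin(y)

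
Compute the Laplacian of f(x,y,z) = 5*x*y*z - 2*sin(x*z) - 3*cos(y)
2*x**2*sin(x*z) + 2*z**2*sin(x*z) + 3*cos(y)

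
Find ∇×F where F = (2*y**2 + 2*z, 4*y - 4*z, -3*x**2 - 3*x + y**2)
(2*y + 4, 6*x + 5, -4*y)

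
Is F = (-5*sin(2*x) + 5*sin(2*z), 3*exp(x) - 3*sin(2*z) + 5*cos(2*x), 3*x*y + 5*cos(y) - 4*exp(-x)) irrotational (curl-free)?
No, ∇×F = (3*x - 5*sin(y) + 6*cos(2*z), -3*y + 10*cos(2*z) - 4*exp(-x), 3*exp(x) - 10*sin(2*x))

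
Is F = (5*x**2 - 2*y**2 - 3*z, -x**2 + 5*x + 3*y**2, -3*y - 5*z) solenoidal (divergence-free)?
No, ∇·F = 10*x + 6*y - 5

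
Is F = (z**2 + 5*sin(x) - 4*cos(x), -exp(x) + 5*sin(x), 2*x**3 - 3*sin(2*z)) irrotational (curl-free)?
No, ∇×F = (0, -6*x**2 + 2*z, -exp(x) + 5*cos(x))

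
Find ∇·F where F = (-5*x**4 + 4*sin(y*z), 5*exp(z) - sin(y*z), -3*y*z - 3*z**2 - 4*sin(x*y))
-20*x**3 - 3*y - z*cos(y*z) - 6*z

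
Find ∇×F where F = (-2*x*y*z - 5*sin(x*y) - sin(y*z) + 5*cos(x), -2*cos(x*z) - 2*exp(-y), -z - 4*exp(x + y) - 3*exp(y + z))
(-2*x*sin(x*z) - 4*exp(x + y) - 3*exp(y + z), -2*x*y - y*cos(y*z) + 4*exp(x + y), 2*x*z + 5*x*cos(x*y) + 2*z*sin(x*z) + z*cos(y*z))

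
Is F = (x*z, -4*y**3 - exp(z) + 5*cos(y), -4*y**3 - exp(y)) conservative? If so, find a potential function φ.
No, ∇×F = (-12*y**2 - exp(y) + exp(z), x, 0) ≠ 0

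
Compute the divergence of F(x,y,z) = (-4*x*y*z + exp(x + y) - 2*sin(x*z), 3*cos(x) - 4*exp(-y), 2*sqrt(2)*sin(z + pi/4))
-4*y*z - 2*z*cos(x*z) + exp(x + y) + 2*sqrt(2)*cos(z + pi/4) + 4*exp(-y)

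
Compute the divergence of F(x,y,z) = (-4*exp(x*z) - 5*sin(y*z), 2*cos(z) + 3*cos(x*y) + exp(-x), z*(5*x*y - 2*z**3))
5*x*y - 3*x*sin(x*y) - 8*z**3 - 4*z*exp(x*z)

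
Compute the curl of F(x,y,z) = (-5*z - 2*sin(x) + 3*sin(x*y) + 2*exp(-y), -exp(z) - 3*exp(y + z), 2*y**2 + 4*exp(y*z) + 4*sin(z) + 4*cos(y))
(4*y + 4*z*exp(y*z) + exp(z) + 3*exp(y + z) - 4*sin(y), -5, -3*x*cos(x*y) + 2*exp(-y))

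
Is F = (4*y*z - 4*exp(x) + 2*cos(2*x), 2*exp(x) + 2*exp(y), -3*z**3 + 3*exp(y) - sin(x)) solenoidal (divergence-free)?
No, ∇·F = -9*z**2 - 4*exp(x) + 2*exp(y) - 4*sin(2*x)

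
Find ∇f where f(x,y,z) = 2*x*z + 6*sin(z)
(2*z, 0, 2*x + 6*cos(z))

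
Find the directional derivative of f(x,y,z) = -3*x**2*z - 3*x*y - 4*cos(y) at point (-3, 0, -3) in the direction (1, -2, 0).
-72*sqrt(5)/5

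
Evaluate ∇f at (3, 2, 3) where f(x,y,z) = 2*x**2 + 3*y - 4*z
(12, 3, -4)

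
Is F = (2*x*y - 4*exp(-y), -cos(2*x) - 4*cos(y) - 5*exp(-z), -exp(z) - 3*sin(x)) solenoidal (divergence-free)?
No, ∇·F = 2*y - exp(z) + 4*sin(y)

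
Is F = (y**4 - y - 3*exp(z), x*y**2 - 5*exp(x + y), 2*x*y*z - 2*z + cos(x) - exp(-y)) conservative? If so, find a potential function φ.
No, ∇×F = (2*x*z + exp(-y), -2*y*z - 3*exp(z) + sin(x), -4*y**3 + y**2 - 5*exp(x + y) + 1) ≠ 0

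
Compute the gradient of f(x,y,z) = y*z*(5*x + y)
(5*y*z, z*(5*x + 2*y), y*(5*x + y))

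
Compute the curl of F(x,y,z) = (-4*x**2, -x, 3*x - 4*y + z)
(-4, -3, -1)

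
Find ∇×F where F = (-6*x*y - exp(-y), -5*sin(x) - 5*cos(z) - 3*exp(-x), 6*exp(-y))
(-5*sin(z) - 6*exp(-y), 0, 6*x - 5*cos(x) - exp(-y) + 3*exp(-x))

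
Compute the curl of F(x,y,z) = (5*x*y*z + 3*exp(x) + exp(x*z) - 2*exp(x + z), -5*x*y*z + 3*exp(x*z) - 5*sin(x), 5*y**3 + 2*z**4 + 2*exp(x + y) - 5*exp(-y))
(5*x*y - 3*x*exp(x*z) + 15*y**2 + 2*exp(x + y) + 5*exp(-y), 5*x*y + x*exp(x*z) - 2*exp(x + y) - 2*exp(x + z), -5*x*z - 5*y*z + 3*z*exp(x*z) - 5*cos(x))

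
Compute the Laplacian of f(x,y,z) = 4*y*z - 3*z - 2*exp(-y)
-2*exp(-y)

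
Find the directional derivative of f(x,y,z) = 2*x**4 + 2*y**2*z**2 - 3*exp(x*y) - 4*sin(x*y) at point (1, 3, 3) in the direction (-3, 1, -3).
8*sqrt(19)*(-30 + 4*cos(3) + 3*exp(3))/19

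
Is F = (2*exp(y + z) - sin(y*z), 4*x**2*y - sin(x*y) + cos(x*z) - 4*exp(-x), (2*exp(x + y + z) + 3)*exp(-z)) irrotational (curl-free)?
No, ∇×F = (x*sin(x*z) + 2*exp(x + y), -y*cos(y*z) - 2*exp(x + y) + 2*exp(y + z), 8*x*y - y*cos(x*y) - z*sin(x*z) + z*cos(y*z) - 2*exp(y + z) + 4*exp(-x))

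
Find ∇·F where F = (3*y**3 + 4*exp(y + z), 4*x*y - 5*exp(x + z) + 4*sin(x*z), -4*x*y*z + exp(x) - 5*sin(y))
4*x*(1 - y)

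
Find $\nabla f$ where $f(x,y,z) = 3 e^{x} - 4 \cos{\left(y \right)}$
(3*exp(x), 4*sin(y), 0)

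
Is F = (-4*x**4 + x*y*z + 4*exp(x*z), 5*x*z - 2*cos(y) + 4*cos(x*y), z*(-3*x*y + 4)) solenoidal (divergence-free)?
No, ∇·F = -16*x**3 - 3*x*y - 4*x*sin(x*y) + y*z + 4*z*exp(x*z) + 2*sin(y) + 4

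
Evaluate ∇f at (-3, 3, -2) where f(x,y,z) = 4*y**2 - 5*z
(0, 24, -5)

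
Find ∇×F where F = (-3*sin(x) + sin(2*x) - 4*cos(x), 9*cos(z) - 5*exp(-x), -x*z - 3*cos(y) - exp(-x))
(3*sin(y) + 9*sin(z), z - exp(-x), 5*exp(-x))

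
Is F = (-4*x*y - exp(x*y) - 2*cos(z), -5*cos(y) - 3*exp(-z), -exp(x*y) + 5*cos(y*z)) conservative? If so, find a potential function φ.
No, ∇×F = (-x*exp(x*y) - 5*z*sin(y*z) - 3*exp(-z), y*exp(x*y) + 2*sin(z), x*(exp(x*y) + 4)) ≠ 0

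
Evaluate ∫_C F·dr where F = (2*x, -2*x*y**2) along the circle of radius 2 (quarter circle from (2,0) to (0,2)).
-2*pi - 4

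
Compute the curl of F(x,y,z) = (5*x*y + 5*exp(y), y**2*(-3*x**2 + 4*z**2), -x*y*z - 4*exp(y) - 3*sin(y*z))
(-x*z - 8*y**2*z - 3*z*cos(y*z) - 4*exp(y), y*z, -6*x*y**2 - 5*x - 5*exp(y))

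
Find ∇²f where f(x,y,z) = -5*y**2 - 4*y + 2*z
-10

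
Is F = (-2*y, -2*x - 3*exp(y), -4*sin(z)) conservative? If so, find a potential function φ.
Yes, F is conservative. φ = -2*x*y - 3*exp(y) + 4*cos(z)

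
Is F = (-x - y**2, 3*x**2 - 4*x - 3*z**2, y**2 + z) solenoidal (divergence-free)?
Yes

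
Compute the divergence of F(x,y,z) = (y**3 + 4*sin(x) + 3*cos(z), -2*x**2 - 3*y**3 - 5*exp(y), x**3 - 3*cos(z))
-9*y**2 - 5*exp(y) + 3*sin(z) + 4*cos(x)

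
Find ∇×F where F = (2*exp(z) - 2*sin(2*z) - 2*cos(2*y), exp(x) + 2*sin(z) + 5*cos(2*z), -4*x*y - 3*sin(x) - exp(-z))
(-4*x + 10*sin(2*z) - 2*cos(z), 4*y + 2*exp(z) + 3*cos(x) - 4*cos(2*z), exp(x) - 4*sin(2*y))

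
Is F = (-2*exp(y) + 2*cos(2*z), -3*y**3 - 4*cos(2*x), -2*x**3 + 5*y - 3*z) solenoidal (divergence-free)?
No, ∇·F = -9*y**2 - 3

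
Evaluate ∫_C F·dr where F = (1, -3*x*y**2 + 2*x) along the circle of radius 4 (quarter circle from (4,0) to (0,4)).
-40*pi - 4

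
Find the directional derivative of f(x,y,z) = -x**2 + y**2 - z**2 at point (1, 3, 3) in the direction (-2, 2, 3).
-2*sqrt(17)/17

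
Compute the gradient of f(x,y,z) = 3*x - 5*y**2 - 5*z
(3, -10*y, -5)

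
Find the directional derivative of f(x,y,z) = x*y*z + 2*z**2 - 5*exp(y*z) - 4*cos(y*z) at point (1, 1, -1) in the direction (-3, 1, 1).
-sqrt(11)/11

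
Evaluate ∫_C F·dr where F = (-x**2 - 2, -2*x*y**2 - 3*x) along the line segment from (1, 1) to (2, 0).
1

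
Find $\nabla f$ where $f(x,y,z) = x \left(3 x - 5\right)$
(6*x - 5, 0, 0)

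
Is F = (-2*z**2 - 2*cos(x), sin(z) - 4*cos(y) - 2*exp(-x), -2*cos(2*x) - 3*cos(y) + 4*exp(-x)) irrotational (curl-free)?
No, ∇×F = (3*sin(y) - cos(z), -4*z - 4*sin(2*x) + 4*exp(-x), 2*exp(-x))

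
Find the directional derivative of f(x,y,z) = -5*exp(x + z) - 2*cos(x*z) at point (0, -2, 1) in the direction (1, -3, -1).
0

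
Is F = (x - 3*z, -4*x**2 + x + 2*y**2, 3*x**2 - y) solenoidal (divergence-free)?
No, ∇·F = 4*y + 1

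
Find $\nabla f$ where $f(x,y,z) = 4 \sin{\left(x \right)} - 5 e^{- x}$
(4*cos(x) + 5*exp(-x), 0, 0)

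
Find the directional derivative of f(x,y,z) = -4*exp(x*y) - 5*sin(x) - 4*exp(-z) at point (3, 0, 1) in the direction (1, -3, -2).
sqrt(14)*(-8 + E*(36 - 5*cos(3)))*exp(-1)/14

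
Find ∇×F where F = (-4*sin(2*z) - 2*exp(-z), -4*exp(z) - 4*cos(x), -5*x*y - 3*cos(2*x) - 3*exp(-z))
(-5*x + 4*exp(z), 5*y - 6*sin(2*x) - 8*cos(2*z) + 2*exp(-z), 4*sin(x))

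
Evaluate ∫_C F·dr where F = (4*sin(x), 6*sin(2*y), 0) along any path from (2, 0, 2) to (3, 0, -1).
4*cos(2) - 4*cos(3)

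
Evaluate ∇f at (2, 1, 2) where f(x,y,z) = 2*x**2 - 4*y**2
(8, -8, 0)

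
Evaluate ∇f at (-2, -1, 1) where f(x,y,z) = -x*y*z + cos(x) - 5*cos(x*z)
(1 - 4*sin(2), 2, -2 + 10*sin(2))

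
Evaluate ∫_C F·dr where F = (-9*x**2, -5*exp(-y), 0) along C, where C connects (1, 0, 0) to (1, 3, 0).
-5 + 5*exp(-3)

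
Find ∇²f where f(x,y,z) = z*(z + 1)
2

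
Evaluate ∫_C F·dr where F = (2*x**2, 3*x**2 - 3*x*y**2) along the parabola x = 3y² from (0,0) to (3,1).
108/5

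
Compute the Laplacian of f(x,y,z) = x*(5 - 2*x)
-4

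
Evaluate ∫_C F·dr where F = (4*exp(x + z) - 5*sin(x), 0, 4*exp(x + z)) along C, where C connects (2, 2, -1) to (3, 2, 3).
-4*E + 5*cos(3) - 5*cos(2) + 4*exp(6)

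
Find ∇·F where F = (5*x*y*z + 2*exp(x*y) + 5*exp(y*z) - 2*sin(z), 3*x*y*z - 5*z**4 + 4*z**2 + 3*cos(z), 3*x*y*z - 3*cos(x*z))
3*x*y + 3*x*z + 3*x*sin(x*z) + 5*y*z + 2*y*exp(x*y)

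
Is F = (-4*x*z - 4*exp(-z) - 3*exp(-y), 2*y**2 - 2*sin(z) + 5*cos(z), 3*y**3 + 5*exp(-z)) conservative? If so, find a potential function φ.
No, ∇×F = (9*y**2 + 5*sin(z) + 2*cos(z), -4*x + 4*exp(-z), -3*exp(-y)) ≠ 0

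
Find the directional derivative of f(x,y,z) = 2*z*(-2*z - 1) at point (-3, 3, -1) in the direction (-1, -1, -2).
-2*sqrt(6)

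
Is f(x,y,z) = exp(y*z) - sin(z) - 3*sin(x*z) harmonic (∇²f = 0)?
No, ∇²f = 3*x**2*sin(x*z) + y**2*exp(y*z) + z**2*exp(y*z) + 3*z**2*sin(x*z) + sin(z)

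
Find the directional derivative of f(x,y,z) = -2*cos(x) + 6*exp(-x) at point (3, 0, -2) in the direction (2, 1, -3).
2*sqrt(14)*(-3 + exp(3)*sin(3))*exp(-3)/7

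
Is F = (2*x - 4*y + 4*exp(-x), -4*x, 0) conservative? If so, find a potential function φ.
Yes, F is conservative. φ = x**2 - 4*x*y - 4*exp(-x)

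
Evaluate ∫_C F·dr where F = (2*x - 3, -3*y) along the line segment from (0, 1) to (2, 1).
-2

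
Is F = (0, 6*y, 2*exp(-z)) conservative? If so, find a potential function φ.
Yes, F is conservative. φ = 3*y**2 - 2*exp(-z)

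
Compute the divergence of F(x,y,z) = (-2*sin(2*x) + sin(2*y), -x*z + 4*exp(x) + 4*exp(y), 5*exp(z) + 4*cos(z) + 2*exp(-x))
4*exp(y) + 5*exp(z) - 4*sin(z) - 4*cos(2*x)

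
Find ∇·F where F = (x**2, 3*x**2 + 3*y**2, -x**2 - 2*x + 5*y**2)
2*x + 6*y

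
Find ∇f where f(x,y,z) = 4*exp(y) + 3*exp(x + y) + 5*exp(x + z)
(3*exp(x + y) + 5*exp(x + z), (3*exp(x) + 4)*exp(y), 5*exp(x + z))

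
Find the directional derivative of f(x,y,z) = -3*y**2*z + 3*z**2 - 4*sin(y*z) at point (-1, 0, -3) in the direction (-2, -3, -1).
-9*sqrt(14)/7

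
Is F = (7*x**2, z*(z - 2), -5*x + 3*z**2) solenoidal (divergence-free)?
No, ∇·F = 14*x + 6*z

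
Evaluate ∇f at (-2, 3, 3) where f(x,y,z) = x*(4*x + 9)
(-7, 0, 0)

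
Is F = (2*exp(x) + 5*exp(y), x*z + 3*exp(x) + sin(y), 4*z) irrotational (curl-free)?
No, ∇×F = (-x, 0, z + 3*exp(x) - 5*exp(y))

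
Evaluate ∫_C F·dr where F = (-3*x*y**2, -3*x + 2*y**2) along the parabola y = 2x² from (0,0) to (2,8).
544/3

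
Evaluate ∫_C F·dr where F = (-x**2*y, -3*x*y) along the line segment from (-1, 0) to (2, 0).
0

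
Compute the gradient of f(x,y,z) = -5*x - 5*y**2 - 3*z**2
(-5, -10*y, -6*z)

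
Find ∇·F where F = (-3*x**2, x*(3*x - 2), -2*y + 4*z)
4 - 6*x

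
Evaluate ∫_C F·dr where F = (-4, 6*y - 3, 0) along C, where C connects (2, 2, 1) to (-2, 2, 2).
16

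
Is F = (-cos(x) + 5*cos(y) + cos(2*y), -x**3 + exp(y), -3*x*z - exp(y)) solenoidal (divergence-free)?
No, ∇·F = -3*x + exp(y) + sin(x)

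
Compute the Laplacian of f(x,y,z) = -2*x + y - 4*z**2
-8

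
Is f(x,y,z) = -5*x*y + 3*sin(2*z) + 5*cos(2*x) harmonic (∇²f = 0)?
No, ∇²f = -12*sin(2*z) - 20*cos(2*x)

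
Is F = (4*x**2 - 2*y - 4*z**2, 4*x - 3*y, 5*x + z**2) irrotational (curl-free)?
No, ∇×F = (0, -8*z - 5, 6)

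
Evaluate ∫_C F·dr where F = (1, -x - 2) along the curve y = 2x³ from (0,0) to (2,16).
-54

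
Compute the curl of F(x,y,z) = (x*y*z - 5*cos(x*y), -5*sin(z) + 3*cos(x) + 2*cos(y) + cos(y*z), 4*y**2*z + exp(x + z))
(8*y*z + y*sin(y*z) + 5*cos(z), x*y - exp(x + z), -x*z - 5*x*sin(x*y) - 3*sin(x))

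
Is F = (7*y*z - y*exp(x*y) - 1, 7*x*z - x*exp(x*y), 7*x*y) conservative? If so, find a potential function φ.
Yes, F is conservative. φ = 7*x*y*z - x - exp(x*y)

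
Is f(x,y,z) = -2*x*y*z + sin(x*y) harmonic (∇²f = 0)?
No, ∇²f = (-x**2 - y**2)*sin(x*y)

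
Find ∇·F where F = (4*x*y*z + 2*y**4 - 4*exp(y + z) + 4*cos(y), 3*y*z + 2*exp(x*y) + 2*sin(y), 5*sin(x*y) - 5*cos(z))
2*x*exp(x*y) + 4*y*z + 3*z + 5*sin(z) + 2*cos(y)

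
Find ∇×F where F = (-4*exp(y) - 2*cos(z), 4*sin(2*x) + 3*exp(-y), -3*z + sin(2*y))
(2*cos(2*y), 2*sin(z), 4*exp(y) + 8*cos(2*x))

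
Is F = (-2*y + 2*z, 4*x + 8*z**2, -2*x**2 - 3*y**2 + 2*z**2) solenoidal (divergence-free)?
No, ∇·F = 4*z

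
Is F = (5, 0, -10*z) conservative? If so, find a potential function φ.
Yes, F is conservative. φ = 5*x - 5*z**2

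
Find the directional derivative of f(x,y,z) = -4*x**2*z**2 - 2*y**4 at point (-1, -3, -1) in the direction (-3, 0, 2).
-8*sqrt(13)/13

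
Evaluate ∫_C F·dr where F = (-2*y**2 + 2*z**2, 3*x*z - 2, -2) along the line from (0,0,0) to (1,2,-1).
-6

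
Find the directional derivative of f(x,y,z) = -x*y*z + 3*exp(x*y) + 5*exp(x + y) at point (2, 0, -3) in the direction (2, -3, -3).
sqrt(22)*(-5*exp(2) - 36)/22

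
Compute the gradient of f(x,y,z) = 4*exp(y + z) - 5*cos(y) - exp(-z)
(0, 4*exp(y + z) + 5*sin(y), (4*exp(y + 2*z) + 1)*exp(-z))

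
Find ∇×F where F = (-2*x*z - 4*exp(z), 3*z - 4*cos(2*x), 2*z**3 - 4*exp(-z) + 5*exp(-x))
(-3, -2*x - 4*exp(z) + 5*exp(-x), 8*sin(2*x))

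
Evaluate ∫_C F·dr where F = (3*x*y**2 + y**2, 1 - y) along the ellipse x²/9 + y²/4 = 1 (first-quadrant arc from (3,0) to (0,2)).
-35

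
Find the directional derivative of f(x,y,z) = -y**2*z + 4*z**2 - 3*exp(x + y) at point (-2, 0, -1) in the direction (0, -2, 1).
2*sqrt(5)*(3 - 4*exp(2))*exp(-2)/5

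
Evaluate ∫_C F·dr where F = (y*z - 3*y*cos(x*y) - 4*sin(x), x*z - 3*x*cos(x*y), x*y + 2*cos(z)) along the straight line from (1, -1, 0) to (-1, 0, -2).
-3*sin(1) - 2*sin(2)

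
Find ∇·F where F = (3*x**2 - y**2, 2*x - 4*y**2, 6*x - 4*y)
6*x - 8*y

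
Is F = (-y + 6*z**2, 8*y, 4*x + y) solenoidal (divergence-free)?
No, ∇·F = 8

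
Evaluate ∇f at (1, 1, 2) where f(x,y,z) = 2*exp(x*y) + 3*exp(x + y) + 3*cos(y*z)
(E*(2 + 3*E), -6*sin(2) + 2*E + 3*exp(2), -3*sin(2))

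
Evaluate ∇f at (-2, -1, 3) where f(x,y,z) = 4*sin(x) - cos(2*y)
(4*cos(2), -2*sin(2), 0)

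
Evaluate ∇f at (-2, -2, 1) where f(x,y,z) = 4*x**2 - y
(-16, -1, 0)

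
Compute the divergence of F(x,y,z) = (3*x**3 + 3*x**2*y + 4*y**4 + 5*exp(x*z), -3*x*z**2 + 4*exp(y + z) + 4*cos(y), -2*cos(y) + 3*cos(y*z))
9*x**2 + 6*x*y - 3*y*sin(y*z) + 5*z*exp(x*z) + 4*exp(y + z) - 4*sin(y)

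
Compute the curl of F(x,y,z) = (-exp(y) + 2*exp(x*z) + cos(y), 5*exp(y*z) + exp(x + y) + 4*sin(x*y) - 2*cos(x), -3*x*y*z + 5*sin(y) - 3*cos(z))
(-3*x*z - 5*y*exp(y*z) + 5*cos(y), 2*x*exp(x*z) + 3*y*z, 4*y*cos(x*y) + exp(y) + exp(x + y) + 2*sin(x) + sin(y))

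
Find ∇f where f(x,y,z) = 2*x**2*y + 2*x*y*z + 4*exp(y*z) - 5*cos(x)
(4*x*y + 2*y*z + 5*sin(x), 2*x**2 + 2*x*z + 4*z*exp(y*z), 2*y*(x + 2*exp(y*z)))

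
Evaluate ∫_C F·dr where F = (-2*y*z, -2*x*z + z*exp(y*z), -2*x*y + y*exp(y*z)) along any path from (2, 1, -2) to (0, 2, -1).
-8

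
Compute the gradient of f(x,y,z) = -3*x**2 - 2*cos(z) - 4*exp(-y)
(-6*x, 4*exp(-y), 2*sin(z))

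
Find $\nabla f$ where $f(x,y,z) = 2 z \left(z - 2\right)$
(0, 0, 4*z - 4)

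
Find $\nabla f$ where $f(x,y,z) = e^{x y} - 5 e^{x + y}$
(y*exp(x*y) - 5*exp(x + y), x*exp(x*y) - 5*exp(x + y), 0)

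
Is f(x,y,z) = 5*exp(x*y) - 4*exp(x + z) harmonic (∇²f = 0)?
No, ∇²f = 5*x**2*exp(x*y) + 5*y**2*exp(x*y) - 8*exp(x + z)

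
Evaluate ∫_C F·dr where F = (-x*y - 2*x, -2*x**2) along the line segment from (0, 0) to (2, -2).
4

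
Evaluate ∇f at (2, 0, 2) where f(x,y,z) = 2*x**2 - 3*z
(8, 0, -3)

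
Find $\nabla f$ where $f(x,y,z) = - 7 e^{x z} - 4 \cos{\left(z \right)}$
(-7*z*exp(x*z), 0, -7*x*exp(x*z) + 4*sin(z))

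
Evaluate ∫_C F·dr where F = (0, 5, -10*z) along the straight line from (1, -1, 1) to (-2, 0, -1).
5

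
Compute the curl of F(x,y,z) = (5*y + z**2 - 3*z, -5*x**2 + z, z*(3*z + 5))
(-1, 2*z - 3, -10*x - 5)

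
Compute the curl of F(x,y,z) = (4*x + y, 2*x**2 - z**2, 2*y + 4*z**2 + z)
(2*z + 2, 0, 4*x - 1)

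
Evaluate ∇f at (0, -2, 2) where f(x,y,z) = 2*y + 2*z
(0, 2, 2)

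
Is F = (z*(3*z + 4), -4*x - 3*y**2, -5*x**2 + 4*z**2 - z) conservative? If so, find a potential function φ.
No, ∇×F = (0, 10*x + 6*z + 4, -4) ≠ 0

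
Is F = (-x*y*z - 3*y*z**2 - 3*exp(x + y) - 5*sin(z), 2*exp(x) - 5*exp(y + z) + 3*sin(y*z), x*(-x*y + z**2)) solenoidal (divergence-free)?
No, ∇·F = 2*x*z - y*z + 3*z*cos(y*z) - 3*exp(x + y) - 5*exp(y + z)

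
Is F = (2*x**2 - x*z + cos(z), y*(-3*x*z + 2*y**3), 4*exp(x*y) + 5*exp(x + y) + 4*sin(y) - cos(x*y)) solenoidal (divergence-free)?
No, ∇·F = -3*x*z + 4*x + 8*y**3 - z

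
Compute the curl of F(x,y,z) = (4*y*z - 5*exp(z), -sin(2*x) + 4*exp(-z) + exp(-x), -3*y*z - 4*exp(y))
(-3*z - 4*exp(y) + 4*exp(-z), 4*y - 5*exp(z), -4*z - 2*cos(2*x) - exp(-x))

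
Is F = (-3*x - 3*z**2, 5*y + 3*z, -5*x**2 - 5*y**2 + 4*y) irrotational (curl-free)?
No, ∇×F = (1 - 10*y, 10*x - 6*z, 0)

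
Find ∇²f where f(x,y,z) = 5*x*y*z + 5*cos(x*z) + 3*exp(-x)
(-5*(x**2 + z**2)*exp(x)*cos(x*z) + 3)*exp(-x)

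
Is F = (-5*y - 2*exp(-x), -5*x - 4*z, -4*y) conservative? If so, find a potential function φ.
Yes, F is conservative. φ = -5*x*y - 4*y*z + 2*exp(-x)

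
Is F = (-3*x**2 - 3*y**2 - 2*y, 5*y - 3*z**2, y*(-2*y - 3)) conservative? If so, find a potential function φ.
No, ∇×F = (-4*y + 6*z - 3, 0, 6*y + 2) ≠ 0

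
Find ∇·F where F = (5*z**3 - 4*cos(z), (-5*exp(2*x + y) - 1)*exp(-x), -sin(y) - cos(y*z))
y*sin(y*z) - 5*exp(x + y)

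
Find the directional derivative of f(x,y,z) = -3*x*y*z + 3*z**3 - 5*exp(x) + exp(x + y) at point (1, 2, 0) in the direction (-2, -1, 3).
sqrt(14)*(-3*exp(3) - 18 + 10*E)/14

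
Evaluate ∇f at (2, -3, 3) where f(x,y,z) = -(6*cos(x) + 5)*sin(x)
(-5*cos(2) - 6*cos(4), 0, 0)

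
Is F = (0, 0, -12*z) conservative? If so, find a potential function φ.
Yes, F is conservative. φ = -6*z**2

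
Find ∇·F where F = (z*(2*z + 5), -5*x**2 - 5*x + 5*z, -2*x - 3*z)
-3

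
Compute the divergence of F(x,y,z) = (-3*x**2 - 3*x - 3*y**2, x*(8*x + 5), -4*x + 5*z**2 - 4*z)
-6*x + 10*z - 7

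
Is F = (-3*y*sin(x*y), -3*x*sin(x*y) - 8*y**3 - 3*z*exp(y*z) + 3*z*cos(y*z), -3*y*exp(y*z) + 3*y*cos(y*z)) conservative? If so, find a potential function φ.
Yes, F is conservative. φ = -2*y**4 - 3*exp(y*z) + 3*sin(y*z) + 3*cos(x*y)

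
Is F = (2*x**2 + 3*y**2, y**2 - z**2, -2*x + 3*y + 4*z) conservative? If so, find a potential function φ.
No, ∇×F = (2*z + 3, 2, -6*y) ≠ 0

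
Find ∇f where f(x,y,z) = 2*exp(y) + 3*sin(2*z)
(0, 2*exp(y), 6*cos(2*z))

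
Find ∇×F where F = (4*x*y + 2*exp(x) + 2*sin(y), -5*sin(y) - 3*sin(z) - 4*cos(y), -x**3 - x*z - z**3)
(3*cos(z), 3*x**2 + z, -4*x - 2*cos(y))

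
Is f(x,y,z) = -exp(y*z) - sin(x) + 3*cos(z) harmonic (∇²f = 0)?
No, ∇²f = -y**2*exp(y*z) - z**2*exp(y*z) + sin(x) - 3*cos(z)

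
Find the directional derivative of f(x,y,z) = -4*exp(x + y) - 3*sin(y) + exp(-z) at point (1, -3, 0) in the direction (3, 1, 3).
-sqrt(19)*(3*exp(2)*cos(3) + 16 + 3*exp(2))*exp(-2)/19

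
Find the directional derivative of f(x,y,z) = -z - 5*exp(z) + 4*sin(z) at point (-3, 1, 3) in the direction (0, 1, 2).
2*sqrt(5)*(-5*exp(3) + 4*cos(3) - 1)/5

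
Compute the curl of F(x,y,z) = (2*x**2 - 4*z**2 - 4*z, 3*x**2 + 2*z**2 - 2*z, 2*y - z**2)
(4 - 4*z, -8*z - 4, 6*x)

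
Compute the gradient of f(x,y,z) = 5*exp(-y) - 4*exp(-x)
(4*exp(-x), -5*exp(-y), 0)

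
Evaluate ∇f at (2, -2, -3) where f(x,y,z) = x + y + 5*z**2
(1, 1, -30)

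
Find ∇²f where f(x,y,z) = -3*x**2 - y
-6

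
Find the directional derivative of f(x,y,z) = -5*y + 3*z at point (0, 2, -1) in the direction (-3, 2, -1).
-13*sqrt(14)/14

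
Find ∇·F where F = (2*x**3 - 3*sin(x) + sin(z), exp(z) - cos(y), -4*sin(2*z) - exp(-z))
6*x**2 + sin(y) - 3*cos(x) - 8*cos(2*z) + exp(-z)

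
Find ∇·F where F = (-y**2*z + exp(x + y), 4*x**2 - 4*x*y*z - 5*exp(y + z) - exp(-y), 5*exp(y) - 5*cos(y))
((-4*x*z + exp(x + y) - 5*exp(y + z))*exp(y) + 1)*exp(-y)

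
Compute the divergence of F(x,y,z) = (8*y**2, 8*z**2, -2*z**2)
-4*z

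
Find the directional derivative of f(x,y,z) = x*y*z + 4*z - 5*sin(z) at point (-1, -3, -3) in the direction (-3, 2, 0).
-21*sqrt(13)/13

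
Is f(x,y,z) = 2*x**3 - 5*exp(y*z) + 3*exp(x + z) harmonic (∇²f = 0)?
No, ∇²f = 12*x - 5*y**2*exp(y*z) - 5*z**2*exp(y*z) + 6*exp(x + z)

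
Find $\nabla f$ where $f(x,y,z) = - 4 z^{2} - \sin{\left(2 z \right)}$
(0, 0, -8*z - 2*cos(2*z))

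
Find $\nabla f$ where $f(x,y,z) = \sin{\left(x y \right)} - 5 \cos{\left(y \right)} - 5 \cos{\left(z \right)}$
(y*cos(x*y), x*cos(x*y) + 5*sin(y), 5*sin(z))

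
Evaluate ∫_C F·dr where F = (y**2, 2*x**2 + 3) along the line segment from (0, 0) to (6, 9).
405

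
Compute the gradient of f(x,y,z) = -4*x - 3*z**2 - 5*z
(-4, 0, -6*z - 5)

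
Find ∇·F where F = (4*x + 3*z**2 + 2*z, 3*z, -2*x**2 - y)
4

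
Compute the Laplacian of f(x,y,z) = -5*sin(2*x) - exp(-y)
20*sin(2*x) - exp(-y)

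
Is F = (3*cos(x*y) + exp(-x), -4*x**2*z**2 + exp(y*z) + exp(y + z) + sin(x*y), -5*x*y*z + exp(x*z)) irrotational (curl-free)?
No, ∇×F = (8*x**2*z - 5*x*z - y*exp(y*z) - exp(y + z), z*(5*y - exp(x*z)), -8*x*z**2 + 3*x*sin(x*y) + y*cos(x*y))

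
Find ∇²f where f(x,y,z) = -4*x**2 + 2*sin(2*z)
-8*sin(2*z) - 8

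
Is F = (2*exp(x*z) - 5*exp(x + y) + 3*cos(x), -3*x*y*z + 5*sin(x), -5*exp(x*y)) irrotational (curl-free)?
No, ∇×F = (x*(3*y - 5*exp(x*y)), 2*x*exp(x*z) + 5*y*exp(x*y), -3*y*z + 5*exp(x + y) + 5*cos(x))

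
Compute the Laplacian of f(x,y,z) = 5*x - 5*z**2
-10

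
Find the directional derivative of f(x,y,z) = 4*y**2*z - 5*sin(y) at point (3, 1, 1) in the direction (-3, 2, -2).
2*sqrt(17)*(4 - 5*cos(1))/17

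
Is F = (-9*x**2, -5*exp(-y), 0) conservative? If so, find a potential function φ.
Yes, F is conservative. φ = -3*x**3 + 5*exp(-y)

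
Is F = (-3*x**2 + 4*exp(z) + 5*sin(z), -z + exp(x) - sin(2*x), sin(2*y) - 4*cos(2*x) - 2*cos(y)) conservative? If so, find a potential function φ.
No, ∇×F = (2*sin(y) + 2*cos(2*y) + 1, 4*exp(z) - 8*sin(2*x) + 5*cos(z), exp(x) - 2*cos(2*x)) ≠ 0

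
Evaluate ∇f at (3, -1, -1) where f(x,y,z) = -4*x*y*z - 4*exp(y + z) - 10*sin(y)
(-4, -10*cos(1) - 4*exp(-2) + 12, 12 - 4*exp(-2))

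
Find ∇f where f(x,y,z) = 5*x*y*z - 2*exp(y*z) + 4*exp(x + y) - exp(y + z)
(5*y*z + 4*exp(x + y), 5*x*z - 2*z*exp(y*z) + 4*exp(x + y) - exp(y + z), 5*x*y - 2*y*exp(y*z) - exp(y + z))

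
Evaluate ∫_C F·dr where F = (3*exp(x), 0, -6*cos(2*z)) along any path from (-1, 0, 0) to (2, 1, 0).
-(3 - 3*exp(3))*exp(-1)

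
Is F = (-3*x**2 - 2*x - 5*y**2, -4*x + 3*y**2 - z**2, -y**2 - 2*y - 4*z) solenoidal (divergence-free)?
No, ∇·F = -6*x + 6*y - 6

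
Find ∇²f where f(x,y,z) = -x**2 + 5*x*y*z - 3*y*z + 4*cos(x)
-4*cos(x) - 2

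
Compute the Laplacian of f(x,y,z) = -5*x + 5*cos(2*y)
-20*cos(2*y)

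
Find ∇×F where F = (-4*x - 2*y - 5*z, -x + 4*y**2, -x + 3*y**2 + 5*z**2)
(6*y, -4, 1)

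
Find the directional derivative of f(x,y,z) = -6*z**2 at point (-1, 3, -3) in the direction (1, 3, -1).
-36*sqrt(11)/11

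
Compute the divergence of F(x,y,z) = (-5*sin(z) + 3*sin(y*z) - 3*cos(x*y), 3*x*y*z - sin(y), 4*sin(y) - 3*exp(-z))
3*x*z + 3*y*sin(x*y) - cos(y) + 3*exp(-z)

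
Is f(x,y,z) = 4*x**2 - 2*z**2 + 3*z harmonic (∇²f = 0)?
No, ∇²f = 4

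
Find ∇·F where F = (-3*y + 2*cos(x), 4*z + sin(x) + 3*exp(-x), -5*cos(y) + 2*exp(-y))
-2*sin(x)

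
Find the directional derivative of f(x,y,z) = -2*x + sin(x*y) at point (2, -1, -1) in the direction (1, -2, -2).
-2/3 - 5*cos(2)/3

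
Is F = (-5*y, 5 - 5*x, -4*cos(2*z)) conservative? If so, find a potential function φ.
Yes, F is conservative. φ = -5*x*y + 5*y - 2*sin(2*z)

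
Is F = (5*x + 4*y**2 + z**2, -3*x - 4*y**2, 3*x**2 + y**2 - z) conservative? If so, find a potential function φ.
No, ∇×F = (2*y, -6*x + 2*z, -8*y - 3) ≠ 0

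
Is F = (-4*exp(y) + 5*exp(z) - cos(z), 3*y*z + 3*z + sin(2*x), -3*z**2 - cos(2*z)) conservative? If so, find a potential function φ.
No, ∇×F = (-3*y - 3, 5*exp(z) + sin(z), 4*exp(y) + 2*cos(2*x)) ≠ 0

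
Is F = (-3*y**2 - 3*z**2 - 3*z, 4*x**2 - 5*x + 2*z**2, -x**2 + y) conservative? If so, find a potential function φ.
No, ∇×F = (1 - 4*z, 2*x - 6*z - 3, 8*x + 6*y - 5) ≠ 0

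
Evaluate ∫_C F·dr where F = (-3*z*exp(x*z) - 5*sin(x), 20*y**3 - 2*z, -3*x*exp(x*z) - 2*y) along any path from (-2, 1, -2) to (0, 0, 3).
-7 - 5*cos(2) + 3*exp(4)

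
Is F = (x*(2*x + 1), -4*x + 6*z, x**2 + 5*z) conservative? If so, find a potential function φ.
No, ∇×F = (-6, -2*x, -4) ≠ 0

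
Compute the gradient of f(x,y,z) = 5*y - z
(0, 5, -1)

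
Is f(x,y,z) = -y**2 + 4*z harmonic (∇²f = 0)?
No, ∇²f = -2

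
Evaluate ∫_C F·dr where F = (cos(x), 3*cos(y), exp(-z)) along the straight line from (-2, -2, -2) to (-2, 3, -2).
3*sin(3) + 3*sin(2)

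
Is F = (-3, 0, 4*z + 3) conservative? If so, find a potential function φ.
Yes, F is conservative. φ = -3*x + 2*z**2 + 3*z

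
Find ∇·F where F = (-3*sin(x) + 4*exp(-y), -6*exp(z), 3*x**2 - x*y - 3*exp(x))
-3*cos(x)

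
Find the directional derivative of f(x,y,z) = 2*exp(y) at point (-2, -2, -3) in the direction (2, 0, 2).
0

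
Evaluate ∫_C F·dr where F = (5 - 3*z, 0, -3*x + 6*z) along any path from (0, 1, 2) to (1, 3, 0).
-7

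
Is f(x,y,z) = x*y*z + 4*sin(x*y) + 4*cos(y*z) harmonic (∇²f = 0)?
No, ∇²f = -4*x**2*sin(x*y) - 4*y**2*sin(x*y) - 4*y**2*cos(y*z) - 4*z**2*cos(y*z)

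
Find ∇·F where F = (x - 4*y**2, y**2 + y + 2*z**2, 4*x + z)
2*y + 3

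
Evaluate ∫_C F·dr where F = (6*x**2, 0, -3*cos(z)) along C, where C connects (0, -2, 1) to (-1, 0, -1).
-2 + 6*sin(1)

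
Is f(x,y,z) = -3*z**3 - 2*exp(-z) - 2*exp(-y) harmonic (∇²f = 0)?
No, ∇²f = -18*z - 2*exp(-z) - 2*exp(-y)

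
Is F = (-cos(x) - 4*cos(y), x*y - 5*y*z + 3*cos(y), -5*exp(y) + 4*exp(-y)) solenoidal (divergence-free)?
No, ∇·F = x - 5*z + sin(x) - 3*sin(y)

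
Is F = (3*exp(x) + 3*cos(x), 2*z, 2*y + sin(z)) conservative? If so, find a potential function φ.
Yes, F is conservative. φ = 2*y*z + 3*exp(x) + 3*sin(x) - cos(z)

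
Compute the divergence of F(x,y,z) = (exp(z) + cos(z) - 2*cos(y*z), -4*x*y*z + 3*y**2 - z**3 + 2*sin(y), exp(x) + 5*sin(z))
-4*x*z + 6*y + 2*cos(y) + 5*cos(z)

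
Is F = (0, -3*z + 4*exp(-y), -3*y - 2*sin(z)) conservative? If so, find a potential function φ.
Yes, F is conservative. φ = -3*y*z + 2*cos(z) - 4*exp(-y)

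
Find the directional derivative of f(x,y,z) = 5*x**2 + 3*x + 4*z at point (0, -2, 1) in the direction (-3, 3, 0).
-3*sqrt(2)/2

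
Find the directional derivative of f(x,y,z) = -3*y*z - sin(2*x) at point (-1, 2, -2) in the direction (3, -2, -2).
-6*sqrt(17)*cos(2)/17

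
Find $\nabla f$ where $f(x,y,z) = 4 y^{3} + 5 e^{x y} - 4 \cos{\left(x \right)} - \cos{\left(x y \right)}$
(5*y*exp(x*y) + y*sin(x*y) + 4*sin(x), 5*x*exp(x*y) + x*sin(x*y) + 12*y**2, 0)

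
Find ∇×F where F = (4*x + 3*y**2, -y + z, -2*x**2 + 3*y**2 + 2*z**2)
(6*y - 1, 4*x, -6*y)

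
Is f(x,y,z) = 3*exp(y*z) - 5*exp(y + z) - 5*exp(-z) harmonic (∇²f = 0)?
No, ∇²f = 3*y**2*exp(y*z) + 3*z**2*exp(y*z) - 10*exp(y + z) - 5*exp(-z)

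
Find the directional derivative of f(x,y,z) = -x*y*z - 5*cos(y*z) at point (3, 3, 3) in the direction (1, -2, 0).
sqrt(5)*(9/5 - 6*sin(9))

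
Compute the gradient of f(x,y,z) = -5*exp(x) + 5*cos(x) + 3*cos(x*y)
(-3*y*sin(x*y) - 5*exp(x) - 5*sin(x), -3*x*sin(x*y), 0)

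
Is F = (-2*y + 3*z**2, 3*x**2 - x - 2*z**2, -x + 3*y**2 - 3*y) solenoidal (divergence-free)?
Yes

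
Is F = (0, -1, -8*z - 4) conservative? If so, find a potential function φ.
Yes, F is conservative. φ = -y - 4*z**2 - 4*z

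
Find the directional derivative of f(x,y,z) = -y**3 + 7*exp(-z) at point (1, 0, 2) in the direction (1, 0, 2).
-14*sqrt(5)*exp(-2)/5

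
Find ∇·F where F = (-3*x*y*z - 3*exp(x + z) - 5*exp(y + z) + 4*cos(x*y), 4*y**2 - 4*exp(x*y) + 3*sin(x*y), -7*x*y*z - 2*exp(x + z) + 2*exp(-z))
-7*x*y - 4*x*exp(x*y) + 3*x*cos(x*y) - 3*y*z - 4*y*sin(x*y) + 8*y - 5*exp(x + z) - 2*exp(-z)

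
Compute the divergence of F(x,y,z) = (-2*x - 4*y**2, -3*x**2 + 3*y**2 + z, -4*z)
6*y - 6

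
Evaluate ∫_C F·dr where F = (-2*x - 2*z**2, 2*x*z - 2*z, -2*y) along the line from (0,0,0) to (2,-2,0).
-4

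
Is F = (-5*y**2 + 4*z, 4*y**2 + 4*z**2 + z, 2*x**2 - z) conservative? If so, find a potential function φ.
No, ∇×F = (-8*z - 1, 4 - 4*x, 10*y) ≠ 0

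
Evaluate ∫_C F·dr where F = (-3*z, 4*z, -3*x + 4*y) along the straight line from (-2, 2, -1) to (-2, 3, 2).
50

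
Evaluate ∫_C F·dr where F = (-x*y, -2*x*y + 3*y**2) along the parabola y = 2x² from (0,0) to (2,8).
2008/5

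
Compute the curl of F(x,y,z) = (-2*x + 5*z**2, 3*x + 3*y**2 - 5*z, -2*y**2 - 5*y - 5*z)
(-4*y, 10*z, 3)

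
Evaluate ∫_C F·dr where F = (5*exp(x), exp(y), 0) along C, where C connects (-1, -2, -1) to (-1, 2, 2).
2*sinh(2)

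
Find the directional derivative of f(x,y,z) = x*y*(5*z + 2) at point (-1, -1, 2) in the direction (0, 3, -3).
-17*sqrt(2)/2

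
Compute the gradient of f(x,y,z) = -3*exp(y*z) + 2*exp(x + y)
(2*exp(x + y), -3*z*exp(y*z) + 2*exp(x + y), -3*y*exp(y*z))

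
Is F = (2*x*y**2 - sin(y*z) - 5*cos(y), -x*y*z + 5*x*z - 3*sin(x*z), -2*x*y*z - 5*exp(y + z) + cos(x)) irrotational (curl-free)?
No, ∇×F = (x*y - 2*x*z + 3*x*cos(x*z) - 5*x - 5*exp(y + z), 2*y*z - y*cos(y*z) + sin(x), -4*x*y - y*z - 3*z*cos(x*z) + z*cos(y*z) + 5*z - 5*sin(y))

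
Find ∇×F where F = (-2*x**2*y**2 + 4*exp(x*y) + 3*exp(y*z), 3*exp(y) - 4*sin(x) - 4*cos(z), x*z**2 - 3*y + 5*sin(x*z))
(-4*sin(z) - 3, 3*y*exp(y*z) - z**2 - 5*z*cos(x*z), 4*x**2*y - 4*x*exp(x*y) - 3*z*exp(y*z) - 4*cos(x))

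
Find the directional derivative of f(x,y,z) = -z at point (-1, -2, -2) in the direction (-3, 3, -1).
sqrt(19)/19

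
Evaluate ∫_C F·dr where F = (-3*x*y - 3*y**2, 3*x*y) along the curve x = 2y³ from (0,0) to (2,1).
-264/35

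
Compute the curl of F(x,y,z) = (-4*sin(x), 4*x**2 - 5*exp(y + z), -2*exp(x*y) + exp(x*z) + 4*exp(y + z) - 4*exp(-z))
(-2*x*exp(x*y) + 9*exp(y + z), 2*y*exp(x*y) - z*exp(x*z), 8*x)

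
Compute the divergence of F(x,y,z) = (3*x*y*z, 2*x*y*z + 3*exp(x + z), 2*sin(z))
2*x*z + 3*y*z + 2*cos(z)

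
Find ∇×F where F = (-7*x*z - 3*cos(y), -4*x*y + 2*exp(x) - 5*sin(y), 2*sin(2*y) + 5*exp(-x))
(4*cos(2*y), -7*x + 5*exp(-x), -4*y + 2*exp(x) - 3*sin(y))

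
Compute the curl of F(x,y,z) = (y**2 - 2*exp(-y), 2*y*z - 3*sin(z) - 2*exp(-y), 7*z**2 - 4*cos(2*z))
(-2*y + 3*cos(z), 0, -2*y - 2*exp(-y))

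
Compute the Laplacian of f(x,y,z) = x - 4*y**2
-8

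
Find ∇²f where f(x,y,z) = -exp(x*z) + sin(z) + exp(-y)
-x**2*exp(x*z) - z**2*exp(x*z) - sin(z) + exp(-y)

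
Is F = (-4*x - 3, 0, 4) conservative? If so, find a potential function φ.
Yes, F is conservative. φ = -2*x**2 - 3*x + 4*z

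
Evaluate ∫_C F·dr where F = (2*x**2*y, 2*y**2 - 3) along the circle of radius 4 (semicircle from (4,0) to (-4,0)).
-64*pi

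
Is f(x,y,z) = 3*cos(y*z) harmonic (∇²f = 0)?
No, ∇²f = -3*(y**2 + z**2)*cos(y*z)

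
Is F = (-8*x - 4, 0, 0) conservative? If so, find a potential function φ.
Yes, F is conservative. φ = 4*x*(-x - 1)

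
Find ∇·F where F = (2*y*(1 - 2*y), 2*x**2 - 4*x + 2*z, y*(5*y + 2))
0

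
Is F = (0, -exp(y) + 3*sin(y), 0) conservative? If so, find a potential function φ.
Yes, F is conservative. φ = -exp(y) - 3*cos(y)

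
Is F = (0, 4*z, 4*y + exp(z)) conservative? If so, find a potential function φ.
Yes, F is conservative. φ = 4*y*z + exp(z)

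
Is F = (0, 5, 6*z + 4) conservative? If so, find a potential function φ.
Yes, F is conservative. φ = 5*y + 3*z**2 + 4*z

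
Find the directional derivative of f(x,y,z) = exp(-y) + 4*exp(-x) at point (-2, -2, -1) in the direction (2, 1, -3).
-9*sqrt(14)*exp(2)/14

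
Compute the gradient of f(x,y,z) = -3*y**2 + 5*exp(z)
(0, -6*y, 5*exp(z))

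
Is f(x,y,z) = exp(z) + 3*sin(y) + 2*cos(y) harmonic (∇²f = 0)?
No, ∇²f = exp(z) - 3*sin(y) - 2*cos(y)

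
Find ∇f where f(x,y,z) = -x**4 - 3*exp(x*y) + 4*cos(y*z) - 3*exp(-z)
(-4*x**3 - 3*y*exp(x*y), -3*x*exp(x*y) - 4*z*sin(y*z), -4*y*sin(y*z) + 3*exp(-z))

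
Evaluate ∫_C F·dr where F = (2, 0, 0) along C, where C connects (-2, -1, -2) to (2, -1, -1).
8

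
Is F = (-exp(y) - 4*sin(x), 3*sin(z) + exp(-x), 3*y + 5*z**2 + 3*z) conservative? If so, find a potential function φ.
No, ∇×F = (3 - 3*cos(z), 0, exp(y) - exp(-x)) ≠ 0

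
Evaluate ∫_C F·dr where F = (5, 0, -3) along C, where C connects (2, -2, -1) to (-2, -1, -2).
-17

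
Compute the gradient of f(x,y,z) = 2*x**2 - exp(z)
(4*x, 0, -exp(z))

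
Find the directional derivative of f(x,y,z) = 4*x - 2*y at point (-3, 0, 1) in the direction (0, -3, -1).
3*sqrt(10)/5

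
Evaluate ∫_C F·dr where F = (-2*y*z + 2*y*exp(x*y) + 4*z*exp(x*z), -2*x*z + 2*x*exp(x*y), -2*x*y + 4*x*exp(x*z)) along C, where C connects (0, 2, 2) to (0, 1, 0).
0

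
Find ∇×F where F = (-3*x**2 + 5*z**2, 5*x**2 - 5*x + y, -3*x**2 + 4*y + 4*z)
(4, 6*x + 10*z, 10*x - 5)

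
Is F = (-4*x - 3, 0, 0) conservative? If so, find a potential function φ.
Yes, F is conservative. φ = x*(-2*x - 3)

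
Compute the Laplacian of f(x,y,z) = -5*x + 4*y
0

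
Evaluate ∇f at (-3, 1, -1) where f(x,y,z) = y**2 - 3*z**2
(0, 2, 6)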